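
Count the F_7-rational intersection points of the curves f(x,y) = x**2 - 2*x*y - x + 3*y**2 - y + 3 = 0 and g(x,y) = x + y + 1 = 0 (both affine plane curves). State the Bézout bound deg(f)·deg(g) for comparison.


Common zeros: {(0, 6), (1, 5)}; count = 2; Bézout bound = 2.

deg(f) = 2, deg(g) = 1, so Bézout bound = 2.
Scan x ∈ F_7. For each x, list the y ∈ F_7 with f(x, y) ≡ 0 and those with g(x, y) ≡ 0 (mod 7); the common zeros in that column are the intersection.
  x = 0: f ≡ 0 at y ∈ {6}; g ≡ 0 at y ∈ {6}; common: {6}.
  x = 1: f ≡ 0 at y ∈ {3, 5}; g ≡ 0 at y ∈ {5}; common: {5}.
  x = 2: f ≡ 0 at y ∈ {2}; g ≡ 0 at y ∈ {4}; common: ∅.
  x = 3: f ≡ 0 at y ∈ {2, 5}; g ≡ 0 at y ∈ {3}; common: ∅.
  x = 4: f ≡ 0 at y ∈ ∅; g ≡ 0 at y ∈ {2}; common: ∅.
  x = 5: f ≡ 0 at y ∈ ∅; g ≡ 0 at y ∈ {1}; common: ∅.
  x = 6: f ≡ 0 at y ∈ {3, 6}; g ≡ 0 at y ∈ {0}; common: ∅.
Collecting: common zeros = {(0, 6), (1, 5)}, so the count is 2.
Comparison with the Bézout bound: 2 ≤ 2 = deg(f)·deg(g), as expected for curves with no common component (the bound is attained).


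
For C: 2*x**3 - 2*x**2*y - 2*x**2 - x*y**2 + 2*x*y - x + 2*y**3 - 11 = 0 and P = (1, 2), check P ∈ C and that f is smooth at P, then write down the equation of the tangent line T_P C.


Tangent line at P: -7*x + 20*y - 33 = 0.

Step 1: f(1, 2) = 0, so P lies on C.
Step 2: partial derivatives
  f_x(x, y) = 6*x**2 - 4*x*y - 4*x - y**2 + 2*y - 1, f_y(x, y) = -2*x**2 - 2*x*y + 2*x + 6*y**2.
  f_x(P) = -7, f_y(P) = 20 (gradient nonzero, so P is smooth).
Step 3: tangent line at P: -7·(x − 1) + 20·(y − 2) = 0.
Expanding: -7*x + 20*y - 33 = 0.


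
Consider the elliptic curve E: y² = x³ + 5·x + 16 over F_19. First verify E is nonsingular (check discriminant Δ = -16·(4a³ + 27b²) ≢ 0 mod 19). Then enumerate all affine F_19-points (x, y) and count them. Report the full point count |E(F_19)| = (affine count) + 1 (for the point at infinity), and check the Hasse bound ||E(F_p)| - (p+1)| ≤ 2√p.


Affine points = {(0, 4), (0, 15), (3, 1), (3, 18), (4, 9), (4, 10), (8, 6), (8, 13), (9, 7), (9, 12), (13, 6), (13, 13), (17, 6), (17, 13)}; affine count = 14; |E(F_19)| = 15.

Discriminant check: Δ ∝ 4a³ + 27b² = 4·5³ + 27·16² = 4·125 + 27·256 ≡ 2 (mod 19). Nonzero ⇒ E is nonsingular.
For each x ∈ F_19, compute rhs = x³ + 5·x + 16 mod 19, then count y ∈ F_19 with y² ≡ rhs.
  x = 0: rhs = 16, matching y values: 4, 15 (2 points).
  x = 1: rhs = 3, matching y values: none (0 points).
  x = 2: rhs = 15, matching y values: none (0 points).
  x = 3: rhs = 1, matching y values: 1, 18 (2 points).
  x = 4: rhs = 5, matching y values: 9, 10 (2 points).
  x = 5: rhs = 14, matching y values: none (0 points).
  x = 6: rhs = 15, matching y values: none (0 points).
  x = 7: rhs = 14, matching y values: none (0 points).
  x = 8: rhs = 17, matching y values: 6, 13 (2 points).
  x = 9: rhs = 11, matching y values: 7, 12 (2 points).
  x = 10: rhs = 2, matching y values: none (0 points).
  x = 11: rhs = 15, matching y values: none (0 points).
  x = 12: rhs = 18, matching y values: none (0 points).
  x = 13: rhs = 17, matching y values: 6, 13 (2 points).
  x = 14: rhs = 18, matching y values: none (0 points).
  x = 15: rhs = 8, matching y values: none (0 points).
  x = 16: rhs = 12, matching y values: none (0 points).
  x = 17: rhs = 17, matching y values: 6, 13 (2 points).
  x = 18: rhs = 10, matching y values: none (0 points).
Total affine count: 14.
Full point count |E(F_19)| = 14 + 1 = 15.
Hasse bound: |15 − (19+1)| = |-5| = 5 ≤ 2√19 ≈ 8.7178 ✓.


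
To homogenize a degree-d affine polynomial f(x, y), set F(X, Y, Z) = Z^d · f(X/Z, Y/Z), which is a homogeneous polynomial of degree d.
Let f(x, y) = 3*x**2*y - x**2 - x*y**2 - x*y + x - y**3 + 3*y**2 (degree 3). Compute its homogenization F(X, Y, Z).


F(X, Y, Z) = 3*X**2*Y - X**2*Z - X*Y**2 - X*Y*Z + X*Z**2 - Y**3 + 3*Y**2*Z

deg(f) = 3.
Substitute x = X/Z, y = Y/Z into f, then multiply by Z^3.
  monomial 3·x^2·y^1 ↦ 3·X^2·Y^1·Z^0.
  monomial -1·x^2·y^0 ↦ -1·X^2·Y^0·Z^1.
  monomial -1·x^1·y^2 ↦ -1·X^1·Y^2·Z^0.
  monomial -1·x^1·y^1 ↦ -1·X^1·Y^1·Z^1.
  monomial 1·x^1·y^0 ↦ 1·X^1·Y^0·Z^2.
  monomial -1·x^0·y^3 ↦ -1·X^0·Y^3·Z^0.
  monomial 3·x^0·y^2 ↦ 3·X^0·Y^2·Z^1.
Collecting: F(X, Y, Z) = 3*X**2*Y - X**2*Z - X*Y**2 - X*Y*Z + X*Z**2 - Y**3 + 3*Y**2*Z.


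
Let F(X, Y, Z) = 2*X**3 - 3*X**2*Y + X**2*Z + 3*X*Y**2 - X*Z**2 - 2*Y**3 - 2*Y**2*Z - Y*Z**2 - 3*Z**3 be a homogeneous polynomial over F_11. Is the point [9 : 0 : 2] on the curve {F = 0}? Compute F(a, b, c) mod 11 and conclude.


F(9,0,2) ≡ 9 (mod 11); P is NOT on the curve.

Evaluate F(9, 0, 2) term-by-term (mod 11).
  2*X**3 ↦ 2·729·1·1 = 1458
  -3*X**2*Y ↦ -3·81·0·1 = 0
  X**2*Z ↦ 1·81·1·2 = 162
  3*X*Y**2 ↦ 3·9·0·1 = 0
  -X*Z**2 ↦ -1·9·1·4 = -36
  -2*Y**3 ↦ -2·1·0·1 = 0
  -2*Y**2*Z ↦ -2·1·0·2 = 0
  -Y*Z**2 ↦ -1·1·0·4 = 0
  -3*Z**3 ↦ -3·1·1·8 = -24
Sum: F(9, 0, 2) = (1458) + (0) + (162) + (0) + (-36) + (0) + (0) + (0) + (-24) = 1560.
Reducing mod 11: 1560 ≡ 9 (mod 11).
Since F(a, b, c) ≡ 9 ≠ 0 (mod 11), P does NOT lie on the curve.


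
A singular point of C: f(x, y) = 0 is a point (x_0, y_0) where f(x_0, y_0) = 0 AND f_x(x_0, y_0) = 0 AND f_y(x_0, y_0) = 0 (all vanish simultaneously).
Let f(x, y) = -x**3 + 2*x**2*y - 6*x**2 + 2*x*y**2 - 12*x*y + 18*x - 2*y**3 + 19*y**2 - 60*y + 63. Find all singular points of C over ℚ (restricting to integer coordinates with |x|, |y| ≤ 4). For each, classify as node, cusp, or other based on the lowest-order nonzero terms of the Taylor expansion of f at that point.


Singular points: {(0, 3)}; classification: cusp.

Compute partial derivatives:
  f_x = -3*x**2 + 4*x*y - 12*x + 2*y**2 - 12*y + 18.
  f_y = 2*x**2 + 4*x*y - 12*x - 6*y**2 + 38*y - 60.
Scan x_0 ∈ {−4, ..., 4}. For each x_0, f_y(x_0, y) is a polynomial in y; find its integer roots y ∈ {−4, ..., 4}, then test f_x and f at those candidates.
  x = -4: f_y(-4, y) = -6*y**2 + 22*y + 20; no integer root y with |y| ≤ 4.
  x = -3: f_y(-3, y) = -6*y**2 + 26*y - 6; no integer root y with |y| ≤ 4.
  x = -2: f_y(-2, y) = -6*y**2 + 30*y - 28; no integer root y with |y| ≤ 4.
  x = -1: f_y(-1, y) = -6*y**2 + 34*y - 46; no integer root y with |y| ≤ 4.
  x = 0: f_y(0, y) = -6*y**2 + 38*y - 60; vanishes at y ∈ {3}. (0, 3): f_x = 0, f = 0 — SINGULAR.
  x = 1: f_y(1, y) = -6*y**2 + 42*y - 70; no integer root y with |y| ≤ 4.
  x = 2: f_y(2, y) = -6*y**2 + 46*y - 76; no integer root y with |y| ≤ 4.
  x = 3: f_y(3, y) = -6*y**2 + 50*y - 78; no integer root y with |y| ≤ 4.
  x = 4: f_y(4, y) = -6*y**2 + 54*y - 76; no integer root y with |y| ≤ 4.
Only singular point on the grid: (0, 3).
Classify: substitute x = 0 + u, y = 3 + v and expand: f = -u**3 + 2*u**2*v + 2*u*v**2 - 2*v**3 + v**2.
No constant or linear terms (consistent with a singular point). Quadratic part: v**2. Cubic part: -u**3 + 2*u**2*v + 2*u*v**2 - 2*v**3.
The quadratic part v**2 is a perfect square, so there is a single (double) tangent line v = 0, i.e. y = 3. Restricting the cubic part to that line (v = 0) leaves -u**3 ≠ 0, so f is not divisible by v and the branch is v² ≈ u**3 to lowest order — this is a cusp.
Classification: cusp.


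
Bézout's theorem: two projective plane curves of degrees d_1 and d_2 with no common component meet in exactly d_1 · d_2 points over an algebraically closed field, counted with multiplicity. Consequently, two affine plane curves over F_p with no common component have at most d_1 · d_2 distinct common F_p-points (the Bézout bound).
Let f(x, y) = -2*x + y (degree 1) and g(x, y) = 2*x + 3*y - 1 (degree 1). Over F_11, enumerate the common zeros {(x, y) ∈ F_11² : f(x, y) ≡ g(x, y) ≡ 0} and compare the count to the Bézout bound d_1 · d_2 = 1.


Common zeros: {(7, 3)}; count = 1; Bézout bound = 1.

deg(f) = 1, deg(g) = 1, so Bézout bound = 1.
Scan x ∈ F_11. For each x, list the y ∈ F_11 with f(x, y) ≡ 0 and those with g(x, y) ≡ 0 (mod 11); the common zeros in that column are the intersection.
  x = 0: f ≡ 0 at y ∈ {0}; g ≡ 0 at y ∈ {4}; common: ∅.
  x = 1: f ≡ 0 at y ∈ {2}; g ≡ 0 at y ∈ {7}; common: ∅.
  x = 2: f ≡ 0 at y ∈ {4}; g ≡ 0 at y ∈ {10}; common: ∅.
  x = 3: f ≡ 0 at y ∈ {6}; g ≡ 0 at y ∈ {2}; common: ∅.
  x = 4: f ≡ 0 at y ∈ {8}; g ≡ 0 at y ∈ {5}; common: ∅.
  x = 5: f ≡ 0 at y ∈ {10}; g ≡ 0 at y ∈ {8}; common: ∅.
  x = 6: f ≡ 0 at y ∈ {1}; g ≡ 0 at y ∈ {0}; common: ∅.
  x = 7: f ≡ 0 at y ∈ {3}; g ≡ 0 at y ∈ {3}; common: {3}.
  x = 8: f ≡ 0 at y ∈ {5}; g ≡ 0 at y ∈ {6}; common: ∅.
  x = 9: f ≡ 0 at y ∈ {7}; g ≡ 0 at y ∈ {9}; common: ∅.
  x = 10: f ≡ 0 at y ∈ {9}; g ≡ 0 at y ∈ {1}; common: ∅.
Collecting: common zeros = {(7, 3)}, so the count is 1.
Comparison with the Bézout bound: 1 ≤ 1 = deg(f)·deg(g), as expected for curves with no common component (the bound is attained).


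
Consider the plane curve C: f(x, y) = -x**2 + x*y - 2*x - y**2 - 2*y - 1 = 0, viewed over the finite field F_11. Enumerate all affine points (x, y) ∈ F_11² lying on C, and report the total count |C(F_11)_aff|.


Affine F_11-points: {(0, 10), (3, 3), (3, 9), (4, 4), (4, 9), (7, 8), (8, 7), (8, 10), (9, 3), (9, 4), (10, 0), (10, 8)}; count = 12.

For each of the 121 pairs (x, y) ∈ F_11², evaluate f(x, y) mod 11. Record the zeros.
  x = 0: [0↦10, 1↦7, 2↦2, 3↦6, 4↦8, 5↦8, 6↦6, 7↦2, 8↦7, 9↦10, 10↦0]  zeros at y ∈ {10}
  x = 1: [0↦7, 1↦5, 2↦1, 3↦6, 4↦9, 5↦10, 6↦9, 7↦6, 8↦1, 9↦5, 10↦7]  zeros at y ∈ ∅
  x = 2: [0↦2, 1↦1, 2↦9, 3↦4, 4↦8, 5↦10, 6↦10, 7↦8, 8↦4, 9↦9, 10↦1]  zeros at y ∈ ∅
  x = 3: [0↦6, 1↦6, 2↦4, 3↦0, 4↦5, 5↦8, 6↦9, 7↦8, 8↦5, 9↦0, 10↦4]  zeros at y ∈ {3, 9}
  x = 4: [0↦8, 1↦9, 2↦8, 3↦5, 4↦0, 5↦4, 6↦6, 7↦6, 8↦4, 9↦0, 10↦5]  zeros at y ∈ {4, 9}
  x = 5: [0↦8, 1↦10, 2↦10, 3↦8, 4↦4, 5↦9, 6↦1, 7↦2, 8↦1, 9↦9, 10↦4]  zeros at y ∈ ∅
  x = 6: [0↦6, 1↦9, 2↦10, 3↦9, 4↦6, 5↦1, 6↦5, 7↦7, 8↦7, 9↦5, 10↦1]  zeros at y ∈ ∅
  x = 7: [0↦2, 1↦6, 2↦8, 3↦8, 4↦6, 5↦2, 6↦7, 7↦10, 8↦0, 9↦10, 10↦7]  zeros at y ∈ {8}
  x = 8: [0↦7, 1↦1, 2↦4, 3↦5, 4↦4, 5↦1, 6↦7, 7↦0, 8↦2, 9↦2, 10↦0]  zeros at y ∈ {7, 10}
  x = 9: [0↦10, 1↦5, 2↦9, 3↦0, 4↦0, 5↦9, 6↦5, 7↦10, 8↦2, 9↦3, 10↦2]  zeros at y ∈ {3, 4}
  x = 10: [0↦0, 1↦7, 2↦1, 3↦4, 4↦5, 5↦4, 6↦1, 7↦7, 8↦0, 9↦2, 10↦2]  zeros at y ∈ {0, 8}
Collecting zeros: affine points = {(0, 10), (3, 3), (3, 9), (4, 4), (4, 9), (7, 8), (8, 7), (8, 10), (9, 3), (9, 4), (10, 0), (10, 8)}.
Total count |C(F_11)_aff| = 12.


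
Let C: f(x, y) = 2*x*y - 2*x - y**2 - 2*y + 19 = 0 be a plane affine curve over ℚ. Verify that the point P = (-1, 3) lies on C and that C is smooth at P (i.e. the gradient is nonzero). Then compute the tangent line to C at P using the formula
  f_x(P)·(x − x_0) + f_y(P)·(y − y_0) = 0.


Tangent line at P: 4*x - 10*y + 34 = 0.

Step 1: f(-1, 3) = 0, so P lies on C.
Step 2: partial derivatives
  f_x(x, y) = 2*y - 2, f_y(x, y) = 2*x - 2*y - 2.
  f_x(P) = 4, f_y(P) = -10 (gradient nonzero, so P is smooth).
Step 3: tangent line at P: 4·(x − -1) + -10·(y − 3) = 0.
Expanding: 4*x - 10*y + 34 = 0.


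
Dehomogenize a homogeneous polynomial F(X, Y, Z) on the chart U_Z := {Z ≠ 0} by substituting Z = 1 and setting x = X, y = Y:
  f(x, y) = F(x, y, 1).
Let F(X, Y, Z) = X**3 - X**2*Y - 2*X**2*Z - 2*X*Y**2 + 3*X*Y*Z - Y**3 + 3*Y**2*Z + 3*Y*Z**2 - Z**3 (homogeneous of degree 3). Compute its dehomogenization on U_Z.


f(x, y) = x**3 - x**2*y - 2*x**2 - 2*x*y**2 + 3*x*y - y**3 + 3*y**2 + 3*y - 1

On U_Z we set Z = 1. Each monomial c·X^i·Y^j·Z^k in F becomes c·x^i·y^j·1^k = c·x^i·y^j.
Substituting Z = 1: F(X, Y, 1) = x**3 - x**2*y - 2*x**2 - 2*x*y**2 + 3*x*y - y**3 + 3*y**2 + 3*y - 1.
Note: deg(f) ≤ deg(F) = 3; strict inequality happens when F is divisible by Z (lost terms).


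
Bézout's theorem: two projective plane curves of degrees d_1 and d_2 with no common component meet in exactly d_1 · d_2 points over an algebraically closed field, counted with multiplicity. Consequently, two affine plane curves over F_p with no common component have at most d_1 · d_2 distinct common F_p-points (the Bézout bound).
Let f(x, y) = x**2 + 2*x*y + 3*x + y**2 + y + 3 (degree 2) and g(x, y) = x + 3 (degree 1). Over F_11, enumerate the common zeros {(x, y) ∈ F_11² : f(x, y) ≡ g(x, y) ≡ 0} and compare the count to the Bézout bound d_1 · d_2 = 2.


Common zeros: ∅; count = 0; Bézout bound = 2.

deg(f) = 2, deg(g) = 1, so Bézout bound = 2.
Scan x ∈ F_11. For each x, list the y ∈ F_11 with f(x, y) ≡ 0 and those with g(x, y) ≡ 0 (mod 11); the common zeros in that column are the intersection.
  x = 0: f ≡ 0 at y ∈ {5}; g ≡ 0 at y ∈ ∅; common: ∅.
  x = 1: f ≡ 0 at y ∈ {1, 7}; g ≡ 0 at y ∈ ∅; common: ∅.
  x = 2: f ≡ 0 at y ∈ ∅; g ≡ 0 at y ∈ ∅; common: ∅.
  x = 3: f ≡ 0 at y ∈ {6, 9}; g ≡ 0 at y ∈ ∅; common: ∅.
  x = 4: f ≡ 0 at y ∈ {6, 7}; g ≡ 0 at y ∈ ∅; common: ∅.
  x = 5: f ≡ 0 at y ∈ {1, 10}; g ≡ 0 at y ∈ ∅; common: ∅.
  x = 6: f ≡ 0 at y ∈ ∅; g ≡ 0 at y ∈ ∅; common: ∅.
  x = 7: f ≡ 0 at y ∈ ∅; g ≡ 0 at y ∈ ∅; common: ∅.
  x = 8: f ≡ 0 at y ∈ ∅; g ≡ 0 at y ∈ {0, 1, 2, 3, 4, 5, 6, 7, 8, 9, 10}; common: ∅.
  x = 9: f ≡ 0 at y ∈ {5, 9}; g ≡ 0 at y ∈ ∅; common: ∅.
  x = 10: f ≡ 0 at y ∈ ∅; g ≡ 0 at y ∈ ∅; common: ∅.
Collecting: common zeros = ∅, so the count is 0.
Comparison with the Bézout bound: 0 ≤ 2 = deg(f)·deg(g), as expected for curves with no common component (the affine F_11-count falls short of the bound because intersections may lie at infinity, over extension fields, or carry multiplicity).


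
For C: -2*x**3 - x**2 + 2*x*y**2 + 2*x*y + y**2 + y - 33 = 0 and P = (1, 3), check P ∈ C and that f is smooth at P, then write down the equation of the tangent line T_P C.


Tangent line at P: 16*x + 21*y - 79 = 0.

Step 1: f(1, 3) = 0, so P lies on C.
Step 2: partial derivatives
  f_x(x, y) = -6*x**2 - 2*x + 2*y**2 + 2*y, f_y(x, y) = 4*x*y + 2*x + 2*y + 1.
  f_x(P) = 16, f_y(P) = 21 (gradient nonzero, so P is smooth).
Step 3: tangent line at P: 16·(x − 1) + 21·(y − 3) = 0.
Expanding: 16*x + 21*y - 79 = 0.


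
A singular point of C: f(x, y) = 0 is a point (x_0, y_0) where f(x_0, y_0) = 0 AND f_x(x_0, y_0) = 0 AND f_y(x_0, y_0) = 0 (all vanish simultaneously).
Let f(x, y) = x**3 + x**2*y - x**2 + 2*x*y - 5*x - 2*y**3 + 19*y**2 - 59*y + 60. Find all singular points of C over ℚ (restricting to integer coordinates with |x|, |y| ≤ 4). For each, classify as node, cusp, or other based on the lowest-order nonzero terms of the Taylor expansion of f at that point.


Singular points: {(-1, 3)}; classification: node.

Compute partial derivatives:
  f_x = 3*x**2 + 2*x*y - 2*x + 2*y - 5.
  f_y = x**2 + 2*x - 6*y**2 + 38*y - 59.
Scan x_0 ∈ {−4, ..., 4}. For each x_0, f_y(x_0, y) is a polynomial in y; find its integer roots y ∈ {−4, ..., 4}, then test f_x and f at those candidates.
  x = -4: f_y(-4, y) = -6*y**2 + 38*y - 51; no integer root y with |y| ≤ 4.
  x = -3: f_y(-3, y) = -6*y**2 + 38*y - 56; vanishes at y ∈ {4}. (-3, 4): f_x = 12 ≠ 0.
  x = -2: f_y(-2, y) = -6*y**2 + 38*y - 59; no integer root y with |y| ≤ 4.
  x = -1: f_y(-1, y) = -6*y**2 + 38*y - 60; vanishes at y ∈ {3}. (-1, 3): f_x = 0, f = 0 — SINGULAR.
  x = 0: f_y(0, y) = -6*y**2 + 38*y - 59; no integer root y with |y| ≤ 4.
  x = 1: f_y(1, y) = -6*y**2 + 38*y - 56; vanishes at y ∈ {4}. (1, 4): f_x = 12 ≠ 0.
  x = 2: f_y(2, y) = -6*y**2 + 38*y - 51; no integer root y with |y| ≤ 4.
  x = 3: f_y(3, y) = -6*y**2 + 38*y - 44; no integer root y with |y| ≤ 4.
  x = 4: f_y(4, y) = -6*y**2 + 38*y - 35; no integer root y with |y| ≤ 4.
Only singular point on the grid: (-1, 3).
Classify: substitute x = -1 + u, y = 3 + v and expand: f = u**3 + u**2*v - u**2 - 2*v**3 + v**2.
No constant or linear terms (consistent with a singular point). Quadratic part: -u**2 + v**2. Cubic part: u**3 + u**2*v - 2*v**3.
The quadratic part v**2 - u**2 = (v − u)(v + u) splits into two distinct linear factors, so there are two distinct tangent lines y − 3 = ±(x − -1) — this is a node (ordinary double point).
Classification: node.


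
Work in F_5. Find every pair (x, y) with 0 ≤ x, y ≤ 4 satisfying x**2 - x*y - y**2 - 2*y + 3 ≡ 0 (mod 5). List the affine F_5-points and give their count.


Affine F_5-points: {(0, 1), (0, 2), (1, 1), (2, 2), (2, 4)}; count = 5.

For each of the 25 pairs (x, y) ∈ F_5², evaluate f(x, y) mod 5. Record the zeros.
  x = 0: [0↦3, 1↦0, 2↦0, 3↦3, 4↦4]  zeros at y ∈ {1, 2}
  x = 1: [0↦4, 1↦0, 2↦4, 3↦1, 4↦1]  zeros at y ∈ {1}
  x = 2: [0↦2, 1↦2, 2↦0, 3↦1, 4↦0]  zeros at y ∈ {2, 4}
  x = 3: [0↦2, 1↦1, 2↦3, 3↦3, 4↦1]  zeros at y ∈ ∅
  x = 4: [0↦4, 1↦2, 2↦3, 3↦2, 4↦4]  zeros at y ∈ ∅
Collecting zeros: affine points = {(0, 1), (0, 2), (1, 1), (2, 2), (2, 4)}.
Total count |C(F_5)_aff| = 5.


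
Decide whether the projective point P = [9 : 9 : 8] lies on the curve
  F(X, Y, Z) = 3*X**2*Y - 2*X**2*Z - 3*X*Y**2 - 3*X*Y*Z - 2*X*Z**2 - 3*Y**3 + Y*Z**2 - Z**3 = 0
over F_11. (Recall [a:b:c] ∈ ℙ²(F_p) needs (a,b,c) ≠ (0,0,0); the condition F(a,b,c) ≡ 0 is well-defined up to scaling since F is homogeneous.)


F(9,9,8) ≡ 8 (mod 11); P is NOT on the curve.

Evaluate F(9, 9, 8) term-by-term (mod 11).
  3*X**2*Y ↦ 3·81·9·1 = 2187
  -2*X**2*Z ↦ -2·81·1·8 = -1296
  -3*X*Y**2 ↦ -3·9·81·1 = -2187
  -3*X*Y*Z ↦ -3·9·9·8 = -1944
  -2*X*Z**2 ↦ -2·9·1·64 = -1152
  -3*Y**3 ↦ -3·1·729·1 = -2187
  Y*Z**2 ↦ 1·1·9·64 = 576
  -Z**3 ↦ -1·1·1·512 = -512
Sum: F(9, 9, 8) = (2187) + (-1296) + (-2187) + (-1944) + (-1152) + (-2187) + (576) + (-512) = -6515.
Reducing mod 11: -6515 ≡ 8 (mod 11).
Since F(a, b, c) ≡ 8 ≠ 0 (mod 11), P does NOT lie on the curve.


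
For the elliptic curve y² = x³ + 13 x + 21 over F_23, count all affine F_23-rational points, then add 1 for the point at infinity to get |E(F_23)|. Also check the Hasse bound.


Affine points = {(1, 9), (1, 14), (2, 3), (2, 20), (3, 8), (3, 15), (5, 2), (5, 21), (6, 4), (6, 19), (7, 8), (7, 15), (8, 4), (8, 19), (9, 4), (9, 19), (10, 1), (10, 22), (11, 0), (13, 8), (13, 15), (14, 7), (14, 16), (15, 7), (15, 16), (16, 1), (16, 22), (17, 7), (17, 16), (20, 1), (20, 22)}; affine count = 31; |E(F_23)| = 32.

Discriminant check: Δ ∝ 4a³ + 27b² = 4·13³ + 27·21² = 4·2197 + 27·441 ≡ 18 (mod 23). Nonzero ⇒ E is nonsingular.
For each x ∈ F_23, compute rhs = x³ + 13·x + 21 mod 23, then count y ∈ F_23 with y² ≡ rhs.
  x = 0: rhs = 21, matching y values: none (0 points).
  x = 1: rhs = 12, matching y values: 9, 14 (2 points).
  x = 2: rhs = 9, matching y values: 3, 20 (2 points).
  x = 3: rhs = 18, matching y values: 8, 15 (2 points).
  x = 4: rhs = 22, matching y values: none (0 points).
  x = 5: rhs = 4, matching y values: 2, 21 (2 points).
  x = 6: rhs = 16, matching y values: 4, 19 (2 points).
  x = 7: rhs = 18, matching y values: 8, 15 (2 points).
  x = 8: rhs = 16, matching y values: 4, 19 (2 points).
  x = 9: rhs = 16, matching y values: 4, 19 (2 points).
  x = 10: rhs = 1, matching y values: 1, 22 (2 points).
  x = 11: rhs = 0, matching y values: 0 (1 points).
  x = 12: rhs = 19, matching y values: none (0 points).
  x = 13: rhs = 18, matching y values: 8, 15 (2 points).
  x = 14: rhs = 3, matching y values: 7, 16 (2 points).
  x = 15: rhs = 3, matching y values: 7, 16 (2 points).
  x = 16: rhs = 1, matching y values: 1, 22 (2 points).
  x = 17: rhs = 3, matching y values: 7, 16 (2 points).
  x = 18: rhs = 15, matching y values: none (0 points).
  x = 19: rhs = 20, matching y values: none (0 points).
  x = 20: rhs = 1, matching y values: 1, 22 (2 points).
  x = 21: rhs = 10, matching y values: none (0 points).
  x = 22: rhs = 7, matching y values: none (0 points).
Total affine count: 31.
Full point count |E(F_23)| = 31 + 1 = 32.
Hasse bound: |32 − (23+1)| = |8| = 8 ≤ 2√23 ≈ 9.5917 ✓.


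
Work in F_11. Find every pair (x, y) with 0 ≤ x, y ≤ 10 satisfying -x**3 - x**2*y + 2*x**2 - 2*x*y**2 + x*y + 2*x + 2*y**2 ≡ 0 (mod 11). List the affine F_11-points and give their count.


Affine F_11-points: {(0, 0), (2, 1), (2, 9), (5, 6), (5, 8), (6, 0), (6, 8), (7, 0), (7, 2), (9, 5), (9, 7)}; count = 11.

For each of the 121 pairs (x, y) ∈ F_11², evaluate f(x, y) mod 11. Record the zeros.
  x = 0: [0↦0, 1↦2, 2↦8, 3↦7, 4↦10, 5↦6, 6↦6, 7↦10, 8↦7, 9↦8, 10↦2]  zeros at y ∈ {0}
  x = 1: [0↦3, 1↦3, 2↦3, 3↦3, 4↦3, 5↦3, 6↦3, 7↦3, 8↦3, 9↦3, 10↦3]  zeros at y ∈ ∅
  x = 2: [0↦4, 1↦0, 2↦3, 3↦2, 4↦8, 5↦10, 6↦8, 7↦2, 8↦3, 9↦0, 10↦4]  zeros at y ∈ {1, 9}
  x = 3: [0↦8, 1↦9, 2↦2, 3↦9, 4↦8, 5↦10, 6↦4, 7↦1, 8↦1, 9↦4, 10↦10]  zeros at y ∈ ∅
  x = 4: [0↦9, 1↦2, 2↦5, 3↦7, 4↦8, 5↦8, 6↦7, 7↦5, 8↦2, 9↦9, 10↦4]  zeros at y ∈ ∅
  x = 5: [0↦1, 1↦6, 2↦6, 3↦1, 4↦2, 5↦9, 6↦0, 7↦8, 8↦0, 9↦9, 10↦2]  zeros at y ∈ {6, 8}
  x = 6: [0↦0, 1↦4, 2↦10, 3↦7, 4↦6, 5↦7, 6↦10, 7↦4, 8↦0, 9↦9, 10↦9]  zeros at y ∈ {0, 8}
  x = 7: [0↦0, 1↦1, 2↦0, 3↦8, 4↦3, 5↦7, 6↦9, 7↦9, 8↦7, 9↦3, 10↦8]  zeros at y ∈ {0, 2}
  x = 8: [0↦6, 1↦2, 2↦3, 3↦9, 4↦9, 5↦3, 6↦2, 7↦6, 8↦4, 9↦7, 10↦4]  zeros at y ∈ ∅
  x = 9: [0↦1, 1↦1, 2↦2, 3↦4, 4↦7, 5↦0, 6↦5, 7↦0, 8↦7, 9↦4, 10↦2]  zeros at y ∈ {5, 7}
  x = 10: [0↦1, 1↦3, 2↦2, 3↦9, 4↦2, 5↦3, 6↦1, 7↦7, 8↦10, 9↦10, 10↦7]  zeros at y ∈ ∅
Collecting zeros: affine points = {(0, 0), (2, 1), (2, 9), (5, 6), (5, 8), (6, 0), (6, 8), (7, 0), (7, 2), (9, 5), (9, 7)}.
Total count |C(F_11)_aff| = 11.


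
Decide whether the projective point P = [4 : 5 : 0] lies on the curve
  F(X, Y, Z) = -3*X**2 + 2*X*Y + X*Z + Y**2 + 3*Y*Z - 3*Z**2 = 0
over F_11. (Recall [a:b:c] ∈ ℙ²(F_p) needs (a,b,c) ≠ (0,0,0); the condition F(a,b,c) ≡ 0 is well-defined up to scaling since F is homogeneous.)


F(4,5,0) ≡ 6 (mod 11); P is NOT on the curve.

Evaluate F(4, 5, 0) term-by-term (mod 11).
  -3*X**2 ↦ -3·16·1·1 = -48
  2*X*Y ↦ 2·4·5·1 = 40
  X*Z ↦ 1·4·1·0 = 0
  Y**2 ↦ 1·1·25·1 = 25
  3*Y*Z ↦ 3·1·5·0 = 0
  -3*Z**2 ↦ -3·1·1·0 = 0
Sum: F(4, 5, 0) = (-48) + (40) + (0) + (25) + (0) + (0) = 17.
Reducing mod 11: 17 ≡ 6 (mod 11).
Since F(a, b, c) ≡ 6 ≠ 0 (mod 11), P does NOT lie on the curve.


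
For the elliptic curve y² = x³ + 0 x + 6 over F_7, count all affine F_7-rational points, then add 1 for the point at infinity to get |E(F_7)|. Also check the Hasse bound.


Affine points = {(1, 0), (2, 0), (4, 0)}; affine count = 3; |E(F_7)| = 4.

Discriminant check: Δ ∝ 4a³ + 27b² = 4·0³ + 27·6² = 4·0 + 27·36 ≡ 6 (mod 7). Nonzero ⇒ E is nonsingular.
For each x ∈ F_7, compute rhs = x³ + 0·x + 6 mod 7, then count y ∈ F_7 with y² ≡ rhs.
  x = 0: rhs = 6, matching y values: none (0 points).
  x = 1: rhs = 0, matching y values: 0 (1 points).
  x = 2: rhs = 0, matching y values: 0 (1 points).
  x = 3: rhs = 5, matching y values: none (0 points).
  x = 4: rhs = 0, matching y values: 0 (1 points).
  x = 5: rhs = 5, matching y values: none (0 points).
  x = 6: rhs = 5, matching y values: none (0 points).
Total affine count: 3.
Full point count |E(F_7)| = 3 + 1 = 4.
Hasse bound: |4 − (7+1)| = |-4| = 4 ≤ 2√7 ≈ 5.2915 ✓.


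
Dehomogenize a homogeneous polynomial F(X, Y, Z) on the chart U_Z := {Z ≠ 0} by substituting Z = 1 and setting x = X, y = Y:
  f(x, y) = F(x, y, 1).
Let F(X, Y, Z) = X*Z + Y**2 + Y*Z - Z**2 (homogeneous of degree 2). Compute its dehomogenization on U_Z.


f(x, y) = x + y**2 + y - 1

On U_Z we set Z = 1. Each monomial c·X^i·Y^j·Z^k in F becomes c·x^i·y^j·1^k = c·x^i·y^j.
Substituting Z = 1: F(X, Y, 1) = x + y**2 + y - 1.
Note: deg(f) ≤ deg(F) = 2; strict inequality happens when F is divisible by Z (lost terms).


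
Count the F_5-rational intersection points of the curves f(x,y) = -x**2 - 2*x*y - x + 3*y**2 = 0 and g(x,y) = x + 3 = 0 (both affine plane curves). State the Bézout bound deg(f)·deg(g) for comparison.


Common zeros: ∅; count = 0; Bézout bound = 2.

deg(f) = 2, deg(g) = 1, so Bézout bound = 2.
Scan x ∈ F_5. For each x, list the y ∈ F_5 with f(x, y) ≡ 0 and those with g(x, y) ≡ 0 (mod 5); the common zeros in that column are the intersection.
  x = 0: f ≡ 0 at y ∈ {0}; g ≡ 0 at y ∈ ∅; common: ∅.
  x = 1: f ≡ 0 at y ∈ ∅; g ≡ 0 at y ∈ ∅; common: ∅.
  x = 2: f ≡ 0 at y ∈ ∅; g ≡ 0 at y ∈ {0, 1, 2, 3, 4}; common: ∅.
  x = 3: f ≡ 0 at y ∈ {1}; g ≡ 0 at y ∈ ∅; common: ∅.
  x = 4: f ≡ 0 at y ∈ {0, 1}; g ≡ 0 at y ∈ ∅; common: ∅.
Collecting: common zeros = ∅, so the count is 0.
Comparison with the Bézout bound: 0 ≤ 2 = deg(f)·deg(g), as expected for curves with no common component (the affine F_5-count falls short of the bound because intersections may lie at infinity, over extension fields, or carry multiplicity).


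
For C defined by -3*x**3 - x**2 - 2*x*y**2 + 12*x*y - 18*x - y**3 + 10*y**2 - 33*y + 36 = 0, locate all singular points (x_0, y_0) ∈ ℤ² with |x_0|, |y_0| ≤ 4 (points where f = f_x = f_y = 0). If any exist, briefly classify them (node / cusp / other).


Singular points: {(0, 3)}; classification: node.

Compute partial derivatives:
  f_x = -9*x**2 - 2*x - 2*y**2 + 12*y - 18.
  f_y = -4*x*y + 12*x - 3*y**2 + 20*y - 33.
Scan x_0 ∈ {−4, ..., 4}. For each x_0, f_y(x_0, y) is a polynomial in y; find its integer roots y ∈ {−4, ..., 4}, then test f_x and f at those candidates.
  x = -4: f_y(-4, y) = -3*y**2 + 36*y - 81; vanishes at y ∈ {3}. (-4, 3): f_x = -136 ≠ 0.
  x = -3: f_y(-3, y) = -3*y**2 + 32*y - 69; vanishes at y ∈ {3}. (-3, 3): f_x = -75 ≠ 0.
  x = -2: f_y(-2, y) = -3*y**2 + 28*y - 57; vanishes at y ∈ {3}. (-2, 3): f_x = -32 ≠ 0.
  x = -1: f_y(-1, y) = -3*y**2 + 24*y - 45; vanishes at y ∈ {3}. (-1, 3): f_x = -7 ≠ 0.
  x = 0: f_y(0, y) = -3*y**2 + 20*y - 33; vanishes at y ∈ {3}. (0, 3): f_x = 0, f = 0 — SINGULAR.
  x = 1: f_y(1, y) = -3*y**2 + 16*y - 21; vanishes at y ∈ {3}. (1, 3): f_x = -11 ≠ 0.
  x = 2: f_y(2, y) = -3*y**2 + 12*y - 9; vanishes at y ∈ {1, 3}. (2, 1): f_x = -48 ≠ 0; (2, 3): f_x = -40 ≠ 0.
  x = 3: f_y(3, y) = -3*y**2 + 8*y + 3; vanishes at y ∈ {3}. (3, 3): f_x = -87 ≠ 0.
  x = 4: f_y(4, y) = -3*y**2 + 4*y + 15; vanishes at y ∈ {3}. (4, 3): f_x = -152 ≠ 0.
Only singular point on the grid: (0, 3).
Classify: substitute x = 0 + u, y = 3 + v and expand: f = -3*u**3 - u**2 - 2*u*v**2 - v**3 + v**2.
No constant or linear terms (consistent with a singular point). Quadratic part: -u**2 + v**2. Cubic part: -3*u**3 - 2*u*v**2 - v**3.
The quadratic part v**2 - u**2 = (v − u)(v + u) splits into two distinct linear factors, so there are two distinct tangent lines y − 3 = ±(x − 0) — this is a node (ordinary double point).
Classification: node.


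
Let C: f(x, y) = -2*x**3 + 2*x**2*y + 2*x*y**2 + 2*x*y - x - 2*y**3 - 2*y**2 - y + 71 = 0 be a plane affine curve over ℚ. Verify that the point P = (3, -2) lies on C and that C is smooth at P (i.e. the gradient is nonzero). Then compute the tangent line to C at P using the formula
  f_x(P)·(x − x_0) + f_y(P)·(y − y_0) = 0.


Tangent line at P: -75*x - 17*y + 191 = 0.

Step 1: f(3, -2) = 0, so P lies on C.
Step 2: partial derivatives
  f_x(x, y) = -6*x**2 + 4*x*y + 2*y**2 + 2*y - 1, f_y(x, y) = 2*x**2 + 4*x*y + 2*x - 6*y**2 - 4*y - 1.
  f_x(P) = -75, f_y(P) = -17 (gradient nonzero, so P is smooth).
Step 3: tangent line at P: -75·(x − 3) + -17·(y − -2) = 0.
Expanding: -75*x - 17*y + 191 = 0.


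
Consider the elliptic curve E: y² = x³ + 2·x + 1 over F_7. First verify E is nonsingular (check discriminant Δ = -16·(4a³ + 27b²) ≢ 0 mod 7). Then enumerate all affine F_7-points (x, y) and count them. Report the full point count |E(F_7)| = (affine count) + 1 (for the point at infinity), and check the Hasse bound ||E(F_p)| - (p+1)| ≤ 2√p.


Affine points = {(0, 1), (0, 6), (1, 2), (1, 5)}; affine count = 4; |E(F_7)| = 5.

Discriminant check: Δ ∝ 4a³ + 27b² = 4·2³ + 27·1² = 4·8 + 27·1 ≡ 3 (mod 7). Nonzero ⇒ E is nonsingular.
For each x ∈ F_7, compute rhs = x³ + 2·x + 1 mod 7, then count y ∈ F_7 with y² ≡ rhs.
  x = 0: rhs = 1, matching y values: 1, 6 (2 points).
  x = 1: rhs = 4, matching y values: 2, 5 (2 points).
  x = 2: rhs = 6, matching y values: none (0 points).
  x = 3: rhs = 6, matching y values: none (0 points).
  x = 4: rhs = 3, matching y values: none (0 points).
  x = 5: rhs = 3, matching y values: none (0 points).
  x = 6: rhs = 5, matching y values: none (0 points).
Total affine count: 4.
Full point count |E(F_7)| = 4 + 1 = 5.
Hasse bound: |5 − (7+1)| = |-3| = 3 ≤ 2√7 ≈ 5.2915 ✓.


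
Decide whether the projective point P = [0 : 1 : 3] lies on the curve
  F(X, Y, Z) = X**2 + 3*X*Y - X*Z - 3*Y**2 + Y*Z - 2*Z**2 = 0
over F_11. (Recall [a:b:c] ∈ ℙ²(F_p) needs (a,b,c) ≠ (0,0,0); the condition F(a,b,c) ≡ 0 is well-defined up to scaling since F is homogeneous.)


F(0,1,3) ≡ 4 (mod 11); P is NOT on the curve.

Evaluate F(0, 1, 3) term-by-term (mod 11).
  X**2 ↦ 1·0·1·1 = 0
  3*X*Y ↦ 3·0·1·1 = 0
  -X*Z ↦ -1·0·1·3 = 0
  -3*Y**2 ↦ -3·1·1·1 = -3
  Y*Z ↦ 1·1·1·3 = 3
  -2*Z**2 ↦ -2·1·1·9 = -18
Sum: F(0, 1, 3) = (0) + (0) + (0) + (-3) + (3) + (-18) = -18.
Reducing mod 11: -18 ≡ 4 (mod 11).
Since F(a, b, c) ≡ 4 ≠ 0 (mod 11), P does NOT lie on the curve.


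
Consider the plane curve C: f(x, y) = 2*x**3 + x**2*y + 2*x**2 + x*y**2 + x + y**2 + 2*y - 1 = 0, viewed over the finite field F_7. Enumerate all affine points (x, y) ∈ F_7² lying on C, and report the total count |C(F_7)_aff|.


Affine F_7-points: {(0, 2), (0, 3), (2, 2), (2, 3), (3, 2), (3, 4), (4, 4), (4, 5), (6, 3)}; count = 9.

For each of the 49 pairs (x, y) ∈ F_7², evaluate f(x, y) mod 7. Record the zeros.
  x = 0: [0↦6, 1↦2, 2↦0, 3↦0, 4↦2, 5↦6, 6↦5]  zeros at y ∈ {2, 3}
  x = 1: [0↦4, 1↦2, 2↦4, 3↦3, 4↦6, 5↦6, 6↦3]  zeros at y ∈ ∅
  x = 2: [0↦4, 1↦6, 2↦0, 3↦0, 4↦6, 5↦4, 6↦1]  zeros at y ∈ {2, 3}
  x = 3: [0↦4, 1↦5, 2↦0, 3↦3, 4↦0, 5↦5, 6↦4]  zeros at y ∈ {2, 4}
  x = 4: [0↦2, 1↦4, 2↦2, 3↦3, 4↦0, 5↦0, 6↦3]  zeros at y ∈ {4, 5}
  x = 5: [0↦3, 1↦1, 2↦4, 3↦5, 4↦4, 5↦1, 6↦3]  zeros at y ∈ ∅
  x = 6: [0↦5, 1↦1, 2↦4, 3↦0, 4↦3, 5↦6, 6↦2]  zeros at y ∈ {3}
Collecting zeros: affine points = {(0, 2), (0, 3), (2, 2), (2, 3), (3, 2), (3, 4), (4, 4), (4, 5), (6, 3)}.
Total count |C(F_7)_aff| = 9.


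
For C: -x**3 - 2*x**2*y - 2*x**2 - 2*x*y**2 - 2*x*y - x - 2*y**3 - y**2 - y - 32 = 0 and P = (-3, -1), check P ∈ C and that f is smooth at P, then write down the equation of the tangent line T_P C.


Tangent line at P: -28*x - 29*y - 113 = 0.

Step 1: f(-3, -1) = 0, so P lies on C.
Step 2: partial derivatives
  f_x(x, y) = -3*x**2 - 4*x*y - 4*x - 2*y**2 - 2*y - 1, f_y(x, y) = -2*x**2 - 4*x*y - 2*x - 6*y**2 - 2*y - 1.
  f_x(P) = -28, f_y(P) = -29 (gradient nonzero, so P is smooth).
Step 3: tangent line at P: -28·(x − -3) + -29·(y − -1) = 0.
Expanding: -28*x - 29*y - 113 = 0.


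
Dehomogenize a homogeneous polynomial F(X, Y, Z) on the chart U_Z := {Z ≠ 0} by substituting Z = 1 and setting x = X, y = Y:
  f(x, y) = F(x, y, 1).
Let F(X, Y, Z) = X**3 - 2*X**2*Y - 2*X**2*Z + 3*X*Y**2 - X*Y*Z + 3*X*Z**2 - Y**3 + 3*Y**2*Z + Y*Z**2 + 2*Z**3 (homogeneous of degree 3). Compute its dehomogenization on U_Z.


f(x, y) = x**3 - 2*x**2*y - 2*x**2 + 3*x*y**2 - x*y + 3*x - y**3 + 3*y**2 + y + 2

On U_Z we set Z = 1. Each monomial c·X^i·Y^j·Z^k in F becomes c·x^i·y^j·1^k = c·x^i·y^j.
Substituting Z = 1: F(X, Y, 1) = x**3 - 2*x**2*y - 2*x**2 + 3*x*y**2 - x*y + 3*x - y**3 + 3*y**2 + y + 2.
Note: deg(f) ≤ deg(F) = 3; strict inequality happens when F is divisible by Z (lost terms).


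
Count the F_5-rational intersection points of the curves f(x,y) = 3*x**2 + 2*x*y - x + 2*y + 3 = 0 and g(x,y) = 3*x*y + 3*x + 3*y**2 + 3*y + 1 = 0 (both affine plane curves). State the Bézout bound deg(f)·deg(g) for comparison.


Common zeros: {(3, 1)}; count = 1; Bézout bound = 4.

deg(f) = 2, deg(g) = 2, so Bézout bound = 4.
Scan x ∈ F_5. For each x, list the y ∈ F_5 with f(x, y) ≡ 0 and those with g(x, y) ≡ 0 (mod 5); the common zeros in that column are the intersection.
  x = 0: f ≡ 0 at y ∈ {1}; g ≡ 0 at y ∈ ∅; common: ∅.
  x = 1: f ≡ 0 at y ∈ {0}; g ≡ 0 at y ∈ ∅; common: ∅.
  x = 2: f ≡ 0 at y ∈ {2}; g ≡ 0 at y ∈ ∅; common: ∅.
  x = 3: f ≡ 0 at y ∈ {1}; g ≡ 0 at y ∈ {0, 1}; common: {1}.
  x = 4: f ≡ 0 at y ∈ ∅; g ≡ 0 at y ∈ {2, 3}; common: ∅.
Collecting: common zeros = {(3, 1)}, so the count is 1.
Comparison with the Bézout bound: 1 ≤ 4 = deg(f)·deg(g), as expected for curves with no common component (the affine F_5-count falls short of the bound because intersections may lie at infinity, over extension fields, or carry multiplicity).


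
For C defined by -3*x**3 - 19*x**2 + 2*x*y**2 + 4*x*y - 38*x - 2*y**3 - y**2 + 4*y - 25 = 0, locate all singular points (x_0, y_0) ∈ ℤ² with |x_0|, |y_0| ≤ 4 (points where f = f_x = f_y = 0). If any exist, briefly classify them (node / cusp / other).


Singular points: {(-2, -1)}; classification: node.

Compute partial derivatives:
  f_x = -9*x**2 - 38*x + 2*y**2 + 4*y - 38.
  f_y = 4*x*y + 4*x - 6*y**2 - 2*y + 4.
Scan x_0 ∈ {−4, ..., 4}. For each x_0, f_y(x_0, y) is a polynomial in y; find its integer roots y ∈ {−4, ..., 4}, then test f_x and f at those candidates.
  x = -4: f_y(-4, y) = -6*y**2 - 18*y - 12; vanishes at y ∈ {-2, -1}. (-4, -2): f_x = -30 ≠ 0; (-4, -1): f_x = -32 ≠ 0.
  x = -3: f_y(-3, y) = -6*y**2 - 14*y - 8; vanishes at y ∈ {-1}. (-3, -1): f_x = -7 ≠ 0.
  x = -2: f_y(-2, y) = -6*y**2 - 10*y - 4; vanishes at y ∈ {-1}. (-2, -1): f_x = 0, f = 0 — SINGULAR.
  x = -1: f_y(-1, y) = -6*y**2 - 6*y; vanishes at y ∈ {-1, 0}. (-1, -1): f_x = -11 ≠ 0; (-1, 0): f_x = -9 ≠ 0.
  x = 0: f_y(0, y) = -6*y**2 - 2*y + 4; vanishes at y ∈ {-1}. (0, -1): f_x = -40 ≠ 0.
  x = 1: f_y(1, y) = -6*y**2 + 2*y + 8; vanishes at y ∈ {-1}. (1, -1): f_x = -87 ≠ 0.
  x = 2: f_y(2, y) = -6*y**2 + 6*y + 12; vanishes at y ∈ {-1, 2}. (2, -1): f_x = -152 ≠ 0; (2, 2): f_x = -134 ≠ 0.
  x = 3: f_y(3, y) = -6*y**2 + 10*y + 16; vanishes at y ∈ {-1}. (3, -1): f_x = -235 ≠ 0.
  x = 4: f_y(4, y) = -6*y**2 + 14*y + 20; vanishes at y ∈ {-1}. (4, -1): f_x = -336 ≠ 0.
Only singular point on the grid: (-2, -1).
Classify: substitute x = -2 + u, y = -1 + v and expand: f = -3*u**3 - u**2 + 2*u*v**2 - 2*v**3 + v**2.
No constant or linear terms (consistent with a singular point). Quadratic part: -u**2 + v**2. Cubic part: -3*u**3 + 2*u*v**2 - 2*v**3.
The quadratic part v**2 - u**2 = (v − u)(v + u) splits into two distinct linear factors, so there are two distinct tangent lines y − -1 = ±(x − -2) — this is a node (ordinary double point).
Classification: node.


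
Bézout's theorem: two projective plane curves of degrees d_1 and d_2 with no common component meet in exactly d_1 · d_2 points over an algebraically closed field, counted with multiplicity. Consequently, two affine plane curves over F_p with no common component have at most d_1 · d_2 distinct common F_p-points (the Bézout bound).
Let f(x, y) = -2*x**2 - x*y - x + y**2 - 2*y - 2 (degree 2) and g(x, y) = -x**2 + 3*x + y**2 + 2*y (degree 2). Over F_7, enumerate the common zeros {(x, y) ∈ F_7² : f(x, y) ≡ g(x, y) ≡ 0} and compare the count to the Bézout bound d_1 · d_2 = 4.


Common zeros: {(5, 1)}; count = 1; Bézout bound = 4.

deg(f) = 2, deg(g) = 2, so Bézout bound = 4.
Scan x ∈ F_7. For each x, list the y ∈ F_7 with f(x, y) ≡ 0 and those with g(x, y) ≡ 0 (mod 7); the common zeros in that column are the intersection.
  x = 0: f ≡ 0 at y ∈ ∅; g ≡ 0 at y ∈ {0, 5}; common: ∅.
  x = 1: f ≡ 0 at y ∈ {1, 2}; g ≡ 0 at y ∈ ∅; common: ∅.
  x = 2: f ≡ 0 at y ∈ {5, 6}; g ≡ 0 at y ∈ ∅; common: ∅.
  x = 3: f ≡ 0 at y ∈ ∅; g ≡ 0 at y ∈ {0, 5}; common: ∅.
  x = 4: f ≡ 0 at y ∈ ∅; g ≡ 0 at y ∈ ∅; common: ∅.
  x = 5: f ≡ 0 at y ∈ {1, 6}; g ≡ 0 at y ∈ {1, 4}; common: {1}.
  x = 6: f ≡ 0 at y ∈ ∅; g ≡ 0 at y ∈ ∅; common: ∅.
Collecting: common zeros = {(5, 1)}, so the count is 1.
Comparison with the Bézout bound: 1 ≤ 4 = deg(f)·deg(g), as expected for curves with no common component (the affine F_7-count falls short of the bound because intersections may lie at infinity, over extension fields, or carry multiplicity).


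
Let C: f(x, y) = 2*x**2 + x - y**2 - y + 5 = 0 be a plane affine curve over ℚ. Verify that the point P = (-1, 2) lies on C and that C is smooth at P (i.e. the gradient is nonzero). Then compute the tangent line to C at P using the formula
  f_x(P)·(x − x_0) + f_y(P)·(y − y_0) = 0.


Tangent line at P: -3*x - 5*y + 7 = 0.

Step 1: f(-1, 2) = 0, so P lies on C.
Step 2: partial derivatives
  f_x(x, y) = 4*x + 1, f_y(x, y) = -2*y - 1.
  f_x(P) = -3, f_y(P) = -5 (gradient nonzero, so P is smooth).
Step 3: tangent line at P: -3·(x − -1) + -5·(y − 2) = 0.
Expanding: -3*x - 5*y + 7 = 0.


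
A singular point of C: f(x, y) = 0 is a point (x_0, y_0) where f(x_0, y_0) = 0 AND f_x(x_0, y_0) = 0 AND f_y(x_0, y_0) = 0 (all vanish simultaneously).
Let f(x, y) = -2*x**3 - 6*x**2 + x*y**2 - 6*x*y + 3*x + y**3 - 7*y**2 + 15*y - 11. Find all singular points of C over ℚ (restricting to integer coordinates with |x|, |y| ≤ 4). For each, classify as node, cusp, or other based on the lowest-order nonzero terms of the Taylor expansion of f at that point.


Singular points: {(-1, 3)}; classification: cusp.

Compute partial derivatives:
  f_x = -6*x**2 - 12*x + y**2 - 6*y + 3.
  f_y = 2*x*y - 6*x + 3*y**2 - 14*y + 15.
Scan x_0 ∈ {−4, ..., 4}. For each x_0, f_y(x_0, y) is a polynomial in y; find its integer roots y ∈ {−4, ..., 4}, then test f_x and f at those candidates.
  x = -4: f_y(-4, y) = 3*y**2 - 22*y + 39; vanishes at y ∈ {3}. (-4, 3): f_x = -54 ≠ 0.
  x = -3: f_y(-3, y) = 3*y**2 - 20*y + 33; vanishes at y ∈ {3}. (-3, 3): f_x = -24 ≠ 0.
  x = -2: f_y(-2, y) = 3*y**2 - 18*y + 27; vanishes at y ∈ {3}. (-2, 3): f_x = -6 ≠ 0.
  x = -1: f_y(-1, y) = 3*y**2 - 16*y + 21; vanishes at y ∈ {3}. (-1, 3): f_x = 0, f = 0 — SINGULAR.
  x = 0: f_y(0, y) = 3*y**2 - 14*y + 15; vanishes at y ∈ {3}. (0, 3): f_x = -6 ≠ 0.
  x = 1: f_y(1, y) = 3*y**2 - 12*y + 9; vanishes at y ∈ {1, 3}. (1, 1): f_x = -20 ≠ 0; (1, 3): f_x = -24 ≠ 0.
  x = 2: f_y(2, y) = 3*y**2 - 10*y + 3; vanishes at y ∈ {3}. (2, 3): f_x = -54 ≠ 0.
  x = 3: f_y(3, y) = 3*y**2 - 8*y - 3; vanishes at y ∈ {3}. (3, 3): f_x = -96 ≠ 0.
  x = 4: f_y(4, y) = 3*y**2 - 6*y - 9; vanishes at y ∈ {-1, 3}. (4, -1): f_x = -134 ≠ 0; (4, 3): f_x = -150 ≠ 0.
Only singular point on the grid: (-1, 3).
Classify: substitute x = -1 + u, y = 3 + v and expand: f = -2*u**3 + u*v**2 + v**3 + v**2.
No constant or linear terms (consistent with a singular point). Quadratic part: v**2. Cubic part: -2*u**3 + u*v**2 + v**3.
The quadratic part v**2 is a perfect square, so there is a single (double) tangent line v = 0, i.e. y = 3. Restricting the cubic part to that line (v = 0) leaves -2*u**3 ≠ 0, so f is not divisible by v and the branch is v² ≈ 2*u**3 to lowest order — this is a cusp.
Classification: cusp.


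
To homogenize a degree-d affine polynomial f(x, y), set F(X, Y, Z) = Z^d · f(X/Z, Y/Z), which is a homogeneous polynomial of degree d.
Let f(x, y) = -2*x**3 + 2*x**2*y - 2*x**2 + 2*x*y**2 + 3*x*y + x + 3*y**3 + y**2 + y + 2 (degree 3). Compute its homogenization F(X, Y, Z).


F(X, Y, Z) = -2*X**3 + 2*X**2*Y - 2*X**2*Z + 2*X*Y**2 + 3*X*Y*Z + X*Z**2 + 3*Y**3 + Y**2*Z + Y*Z**2 + 2*Z**3

deg(f) = 3.
Substitute x = X/Z, y = Y/Z into f, then multiply by Z^3.
  monomial -2·x^3·y^0 ↦ -2·X^3·Y^0·Z^0.
  monomial 2·x^2·y^1 ↦ 2·X^2·Y^1·Z^0.
  monomial -2·x^2·y^0 ↦ -2·X^2·Y^0·Z^1.
  monomial 2·x^1·y^2 ↦ 2·X^1·Y^2·Z^0.
  monomial 3·x^1·y^1 ↦ 3·X^1·Y^1·Z^1.
  monomial 1·x^1·y^0 ↦ 1·X^1·Y^0·Z^2.
  monomial 3·x^0·y^3 ↦ 3·X^0·Y^3·Z^0.
  monomial 1·x^0·y^2 ↦ 1·X^0·Y^2·Z^1.
  monomial 1·x^0·y^1 ↦ 1·X^0·Y^1·Z^2.
  monomial 2·x^0·y^0 ↦ 2·X^0·Y^0·Z^3.
Collecting: F(X, Y, Z) = -2*X**3 + 2*X**2*Y - 2*X**2*Z + 2*X*Y**2 + 3*X*Y*Z + X*Z**2 + 3*Y**3 + Y**2*Z + Y*Z**2 + 2*Z**3.
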